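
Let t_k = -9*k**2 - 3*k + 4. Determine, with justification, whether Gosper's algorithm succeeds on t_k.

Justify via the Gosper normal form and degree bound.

Yes. s_k = k*(-3*k**2 + 3*k + 4).

r(k) = (9*k**2 + 21*k + 8)/(9*k**2 + 3*k - 4) after simplifying.
A = 1, B = 1, C = k**2 + k/3 - 4/9.
Solve (1)·f(k+1) − (1)·f(k) = k**2 + k/3 - 4/9.
From deg A=0, deg B=0, deg C=2: d=3.
Match coefficients ⇒ f(k) = k*(3*k**2 - 3*k - 4)/9.
R(k) = B(k−1)·f(k)/C(k) = k*(3*k**2 - 3*k - 4)/(9*k**2 + 3*k - 4); s_k = R·t_k = k*(-3*k**2 + 3*k + 4).
s_(k+1) − s_k = -9*k**2 - 3*k + 4 = t_k.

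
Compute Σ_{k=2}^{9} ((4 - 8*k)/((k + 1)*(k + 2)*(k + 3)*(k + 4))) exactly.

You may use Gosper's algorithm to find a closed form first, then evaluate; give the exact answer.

Ratio r(k) = (k + 1)*(2*k + 1)/((k + 5)*(2*k - 1)).
Gosper form: A/B · C(k+1)/C(k) with A=k + 1, B=k + 5, C=k - 1/2.
Need (k + 1)·f(k+1) − (k + 4)·f(k) = k - 1/2.
From deg A=1, deg B=1, deg C=1: d=3.
A polynomial solution: f(k) = -k/2.
Certificate R = B(k−1)f/C = -k*(k + 4)/(2*k - 1) gives s_k = 4*k/((k + 1)*(k + 2)*(k + 3)).
Check: Δs_k = 4*(1 - 2*k)/(k**4 + 10*k**3 + 35*k**2 + 50*k + 24). ✓
Σ_(k=2)^(9) t_k = s_(10) − s_(2) = 10/429 − (2/15) = -236/2145.

Σ = -236/2145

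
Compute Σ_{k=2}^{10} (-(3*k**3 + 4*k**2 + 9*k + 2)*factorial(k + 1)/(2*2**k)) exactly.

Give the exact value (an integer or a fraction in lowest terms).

Σ = -157640163/2

Ratio r(k) = (3*k**4 + 19*k**3 + 52*k**2 + 70*k + 36)/(2*(3*k**3 + 4*k**2 + 9*k + 2)).
Factor: A=k/2 + 1; B=1; C=k**3 + 4*k**2/3 + 3*k + 2/3.
Key eq: (k/2 + 1)·f(k+1) = (1)·f(k) + (k**3 + 4*k**2/3 + 3*k + 2/3).
Degrees (1,0,3) ⇒ d ≤ 2.
Solve for f: f(k) = 2*(3*k**2 - 2*k - 4)/3 (degree 2 ≤ 2).
Get s_k = R·t_k = (-3*k**2 + 2*k + 4)*factorial(k + 1)/2**k with R(k) = B(k−1)f(k)/C(k) = 2*(3*k**2 - 2*k - 4)/(3*k**3 + 4*k**2 + 9*k + 2).
s_(k+1) − s_k = -(3*k**3 + 4*k**2 + 9*k + 2)*factorial(k + 1)/(2*2**k) = t_k.
Σ_(k=2)^(10) t_k = s_(11) − s_(2) = -157640175/2 − (-6) = -157640163/2.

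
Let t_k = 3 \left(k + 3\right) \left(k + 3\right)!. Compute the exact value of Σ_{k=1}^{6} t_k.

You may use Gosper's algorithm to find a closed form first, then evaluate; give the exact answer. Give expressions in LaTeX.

Ratio r(k) = (k + 4)**2/(k + 3).
Gosper form: A/B · C(k+1)/C(k) with A=k + 4, B=1, C=k + 3.
Key eq: (k + 4)·f(k+1) = (1)·f(k) + (k + 3).
Degrees (1,0,1) ⇒ d ≤ 0.
Match coefficients ⇒ f(k) = 1.
Certificate R = B(k−1)f/C = 1/(k + 3) gives s_k = 3*factorial(k + 3).
s_(k+1) − s_k = 3*(k + 3)*factorial(k + 3) = t_k.
Sum = s_(7) − s_(1); s_(7) = 10886400, s_(1) = 72 ⇒ 10886328.

Σ = 10886328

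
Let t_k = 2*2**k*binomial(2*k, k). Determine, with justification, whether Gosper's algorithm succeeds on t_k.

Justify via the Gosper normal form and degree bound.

No — key equation has no polynomial f.

Step 1: r(k) = 4*(2*k + 1)/(k + 1).
Take A(k)=8*k + 4, B(k)=k + 1, C(k)=1.
Key eq: (8*k + 4)·f(k+1) = (k)·f(k) + (1).
From deg A=1, deg B=1, deg C=0: d=-1.
d = -1 < 0 ⇒ no nonzero polynomial f; not summable.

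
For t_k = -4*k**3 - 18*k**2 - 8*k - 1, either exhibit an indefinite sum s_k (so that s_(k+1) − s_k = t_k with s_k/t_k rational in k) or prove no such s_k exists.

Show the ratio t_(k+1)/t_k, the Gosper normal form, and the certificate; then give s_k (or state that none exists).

r(k) = (4*k**3 + 30*k**2 + 56*k + 31)/(4*k**3 + 18*k**2 + 8*k + 1) after simplifying.
Normal form (A,B,C) = (1, 1, k**3 + 9*k**2/2 + 2*k + 1/4).
f must satisfy (1)·f(k+1) − (1)·f(k) = k**3 + 9*k**2/2 + 2*k + 1/4.
Degrees (0,0,3) ⇒ d ≤ 4.
Solve for f: f(k) = k**2*(k**2 + 4*k - 4)/4 (degree 4 ≤ 4).
So s_k = (B(k−1)f/C)·t_k = (k**2*(k**2 + 4*k - 4)/(4*k**3 + 18*k**2 + 8*k + 1))·t_k = k**2*(-k**2 - 4*k + 4).
Verify: -4*k**3 - 18*k**2 - 8*k - 1 matches t_k.

s_k = k**2*(-k**2 - 4*k + 4)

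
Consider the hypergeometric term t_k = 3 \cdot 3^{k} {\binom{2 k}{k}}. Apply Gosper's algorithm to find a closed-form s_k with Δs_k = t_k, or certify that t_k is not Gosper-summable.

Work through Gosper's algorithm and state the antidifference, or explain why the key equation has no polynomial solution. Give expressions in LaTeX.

no hypergeometric antidifference exists

Step 1: r(k) = 6*(2*k + 1)/(k + 1).
Gosper form: A/B · C(k+1)/C(k) with A=12*k + 6, B=k + 1, C=1.
Set up (12*k + 6)·f(k+1) − (k)·f(k) − (1) = 0.
d = -1 from the (1,1,0) case.
Negative degree bound (-1): no f exists, t_k not Gosper-summable.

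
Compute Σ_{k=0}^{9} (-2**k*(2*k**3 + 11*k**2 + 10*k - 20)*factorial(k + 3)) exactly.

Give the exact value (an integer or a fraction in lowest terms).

Step 1: r(k) = 2*(2*k**4 + 25*k**3 + 106*k**2 + 155*k + 12)/(2*k**3 + 11*k**2 + 10*k - 20).
Take A(k)=2*k + 8, B(k)=1, C(k)=k**3 + 11*k**2/2 + 5*k - 10.
Solve (2*k + 8)·f(k+1) − (1)·f(k) = k**3 + 11*k**2/2 + 5*k - 10.
d = 2 from the (1,0,3) case.
A polynomial solution: f(k) = (k - 2)*(k + 2)/2.
R(k) = B(k−1)·f(k)/C(k) = (k - 2)*(k + 2)/(2*k**3 + 11*k**2 + 10*k - 20); s_k = R·t_k = -2**k*(k - 2)*(k + 2)*factorial(k + 3).
Check: Δs_k = -2**k*(2*k**3 + 11*k**2 + 10*k - 20)*factorial(k + 3). ✓
Evaluate s at k=10 and k=0: -612141052723200 and 24; difference -612141052723224.

Σ = -612141052723224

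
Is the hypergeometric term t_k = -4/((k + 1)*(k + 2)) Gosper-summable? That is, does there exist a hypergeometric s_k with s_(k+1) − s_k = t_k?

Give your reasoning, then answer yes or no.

Yes. s_k = -4*k/(k + 1).

Compute t_(k+1)/t_k: get (k + 1)/(k + 3).
Gosper form: A/B · C(k+1)/C(k) with A=k + 1, B=k + 3, C=1.
Set up (k + 1)·f(k+1) − (k + 2)·f(k) − (1) = 0.
deg f ≤ 1 (via 1,1,0).
Solving with deg f ≤ 1: f(k) = k.
Certificate R = B(k−1)f/C = k*(k + 2) gives s_k = -4*k/(k + 1).
Check: Δs_k = -4/(k**2 + 3*k + 2). ✓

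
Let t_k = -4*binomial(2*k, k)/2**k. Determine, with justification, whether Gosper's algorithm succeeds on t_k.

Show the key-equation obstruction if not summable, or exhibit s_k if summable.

Compute t_(k+1)/t_k: get (2*k + 1)/(k + 1).
Gosper form: A/B · C(k+1)/C(k) with A=2*k + 1, B=k + 1, C=1.
Key eq: (2*k + 1)·f(k+1) = (k)·f(k) + (1).
d = -1 from the (1,1,0) case.
deg f ≤ -1 is impossible — no certificate.

No — t_k has no hypergeometric antidifference.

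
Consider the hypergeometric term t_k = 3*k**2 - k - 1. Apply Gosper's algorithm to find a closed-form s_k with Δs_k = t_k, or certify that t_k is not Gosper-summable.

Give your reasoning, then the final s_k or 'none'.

t_(k+1)/t_k = (k - 3*(k + 1)**2 + 2)/(-3*k**2 + k + 1).
Take A(k)=1, B(k)=1, C(k)=k**2 - k/3 - 1/3.
f must satisfy (1)·f(k+1) − (1)·f(k) = k**2 - k/3 - 1/3.
Degrees (0,0,2) ⇒ d ≤ 3.
Match coefficients ⇒ f(k) = k**2*(k - 2)/3.
Get s_k = R·t_k = k**2*(k - 2) with R(k) = B(k−1)f(k)/C(k) = k**2*(k - 2)/(3*k**2 - k - 1).
Check: Δs_k = 3*k**2 - k - 1. ✓

s_k = k**2*(k - 2)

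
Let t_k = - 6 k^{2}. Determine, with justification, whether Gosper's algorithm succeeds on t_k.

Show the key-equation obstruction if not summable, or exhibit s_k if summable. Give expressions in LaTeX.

Ratio r(k) = (k + 1)**2/k**2.
Gosper form: A/B · C(k+1)/C(k) with A=1, B=1, C=k**2.
f must satisfy (1)·f(k+1) − (1)·f(k) = k**2.
d = 3 from the (0,0,2) case.
Match coefficients ⇒ f(k) = k*(k - 1)*(2*k - 1)/6.
Get s_k = R·t_k = k*(-2*k**2 + 3*k - 1) with R(k) = B(k−1)f(k)/C(k) = (k - 1)*(2*k - 1)/(6*k).
Check: Δs_k = -6*k**2. ✓

Yes. s_k = k \left(- 2 k^{2} + 3 k - 1\right).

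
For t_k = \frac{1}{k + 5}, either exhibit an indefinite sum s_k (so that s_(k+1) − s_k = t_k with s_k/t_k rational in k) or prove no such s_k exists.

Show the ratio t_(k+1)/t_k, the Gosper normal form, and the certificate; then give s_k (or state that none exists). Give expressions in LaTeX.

not Gosper-summable; s_k does not exist

r(k) = (k + 5)/(k + 6) after simplifying.
So A=k + 5 and B=k + 6, with C=1.
Solve (k + 5)·f(k+1) − (k + 5)·f(k) = 1.
deg f ≤ 0 (via 1,1,0).
Generic f = c0 gives residual -1; -1 = 0 cannot hold, so t_k is not Gosper-summable.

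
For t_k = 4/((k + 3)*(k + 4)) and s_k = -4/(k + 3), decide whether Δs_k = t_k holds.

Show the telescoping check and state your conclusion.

valid; difference matches t_k

s_(k+1) = -4/(k + 4)
s_(k+1) − s_k = 4/((k + 3)*(k + 4))
(s_(k+1) − s_k) − t_k = 0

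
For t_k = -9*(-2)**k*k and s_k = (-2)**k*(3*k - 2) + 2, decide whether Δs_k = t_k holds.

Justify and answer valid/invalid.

valid (s_(k+1) − s_k reduces to t_k)

s_(k+1) = -2*(-2)**k*(3*k + 1) + 2
s_(k+1) − s_k = -9*(-2)**k*k
(s_(k+1) − s_k) − t_k = 0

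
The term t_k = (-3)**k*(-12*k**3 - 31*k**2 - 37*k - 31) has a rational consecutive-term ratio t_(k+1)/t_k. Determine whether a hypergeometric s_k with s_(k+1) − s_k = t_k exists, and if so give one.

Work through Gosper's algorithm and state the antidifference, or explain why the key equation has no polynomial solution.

Step 1: r(k) = 3*(-12*k**3 - 67*k**2 - 135*k - 111)/(12*k**3 + 31*k**2 + 37*k + 31).
So A=-3 and B=1, with C=k**3 + 31*k**2/12 + 37*k/12 + 31/12.
Set up (-3)·f(k+1) − (1)·f(k) − (k**3 + 31*k**2/12 + 37*k/12 + 31/12) = 0.
Bound: deg f ≤ 3.
Solving with deg f ≤ 3: f(k) = -(3*k**3 + k**2 + k + 4)/12.
Get s_k = R·t_k = (-3)**k*(3*k**3 + k**2 + k + 4) with R(k) = B(k−1)f(k)/C(k) = -(3*k**3 + k**2 + k + 4)/(12*k**3 + 31*k**2 + 37*k + 31).
Verify: (-3)**k*(-12*k**3 - 31*k**2 - 37*k - 31) matches t_k.

s_k = (-3)**k*(3*k**3 + k**2 + k + 4)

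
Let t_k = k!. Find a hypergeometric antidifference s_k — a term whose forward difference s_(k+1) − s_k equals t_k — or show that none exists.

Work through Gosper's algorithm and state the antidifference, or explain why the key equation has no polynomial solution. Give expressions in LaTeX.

none — t_k is not Gosper-summable

Ratio r(k) = k + 1.
So A=k + 1 and B=1, with C=1.
Solve (k + 1)·f(k+1) − (1)·f(k) = 1.
From deg A=1, deg B=0, deg C=0: d=-1.
Negative degree bound (-1): no f exists, t_k not Gosper-summable.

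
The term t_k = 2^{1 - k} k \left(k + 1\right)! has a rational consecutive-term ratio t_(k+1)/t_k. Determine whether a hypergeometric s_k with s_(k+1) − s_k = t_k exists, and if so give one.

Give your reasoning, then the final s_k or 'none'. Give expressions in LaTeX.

s_k = 2^{2 - k} \left(k + 1\right)!

Step 1: r(k) = (k + 1)*(k + 2)/(2*k).
Take A(k)=k/2 + 1, B(k)=1, C(k)=k.
Set up (k/2 + 1)·f(k+1) − (1)·f(k) − (k) = 0.
d = 0 from the (1,0,1) case.
A polynomial solution: f(k) = 2.
Certificate R = B(k−1)f/C = 2/k gives s_k = 2**(2 - k)*factorial(k + 1).
Check: Δs_k = 2**(1 - k)*k*factorial(k + 1). ✓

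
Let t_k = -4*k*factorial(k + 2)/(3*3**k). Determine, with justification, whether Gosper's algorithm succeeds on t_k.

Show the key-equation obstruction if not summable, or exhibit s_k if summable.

Step 1: r(k) = (k + 1)*(k + 3)/(3*k).
Factor: A=k/3 + 1; B=1; C=k.
Key eq: (k/3 + 1)·f(k+1) = (1)·f(k) + (k).
From deg A=1, deg B=0, deg C=1: d=0.
Match coefficients ⇒ f(k) = 3.
Then R = B(k−1)f/C = 3/k, so s_k = R(k)·t_k = -4*factorial(k + 2)/3**k.
Verify: -4*k*factorial(k + 2)/(3*3**k) matches t_k.

Yes. s_k = -4*factorial(k + 2)/3**k.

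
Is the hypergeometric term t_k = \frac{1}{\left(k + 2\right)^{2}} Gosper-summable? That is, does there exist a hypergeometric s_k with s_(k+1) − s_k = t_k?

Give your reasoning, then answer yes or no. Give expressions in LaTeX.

Compute t_(k+1)/t_k: get (k + 2)**2/(k + 3)**2.
A = k**2 + 4*k + 4, B = k**2 + 6*k + 9, C = 1.
Key eq: (k**2 + 4*k + 4)·f(k+1) = (k**2 + 4*k + 4)·f(k) + (1).
Bound: deg f ≤ 0.
Generic f = c0 gives residual -1; -1 = 0 cannot hold, so t_k is not Gosper-summable.

No. Not Gosper-summable.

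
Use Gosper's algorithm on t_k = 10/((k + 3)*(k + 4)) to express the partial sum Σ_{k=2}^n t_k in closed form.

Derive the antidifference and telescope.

Compute t_(k+1)/t_k: get (k + 3)/(k + 5).
Gosper form: A/B · C(k+1)/C(k) with A=k + 3, B=k + 5, C=1.
Solve (k + 3)·f(k+1) − (k + 4)·f(k) = 1.
From deg A=1, deg B=1, deg C=0: d=1.
Coefficient equations give f(k) = k/3.
Get s_k = R·t_k = 10*k/(3*(k + 3)) with R(k) = B(k−1)f(k)/C(k) = k*(k + 4)/3.
s_(k+1) − s_k = 10/(k**2 + 7*k + 12) = t_k.
s_(n+1) = 10*(n + 1)/(3*(n + 4)) and s_(2) = 4/3, so S(n) = 2*(n - 1)/(n + 4).

S(n) = 2*(n - 1)/(n + 4)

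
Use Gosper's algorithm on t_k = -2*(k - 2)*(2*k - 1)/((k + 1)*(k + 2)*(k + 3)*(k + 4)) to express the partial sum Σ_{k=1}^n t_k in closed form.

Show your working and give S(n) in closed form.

S(n) = n*(-n**2 + 3*n + 1)/(3*(n**3 + 9*n**2 + 26*n + 24))

The ratio is (k - 1)*(k + 1)*(2*k + 1)/((k - 2)*(k + 5)*(2*k - 1)).
Factor: A=k + 1; B=k + 5; C=k**2 - 5*k/2 + 1.
f must satisfy (k + 1)·f(k+1) − (k + 4)·f(k) = k**2 - 5*k/2 + 1.
Bound: deg f ≤ 3.
A polynomial solution: f(k) = k*(k**2 - 2*k + 9)/8.
So s_k = (B(k−1)f/C)·t_k = (k*(k + 4)*(k**2 - 2*k + 9)/(4*(k - 2)*(2*k - 1)))·t_k = k*(-k**2 + 2*k - 9)/(2*(k**3 + 6*k**2 + 11*k + 6)).
Verify: 2*(-2*k**2 + 5*k - 2)/(k**4 + 10*k**3 + 35*k**2 + 50*k + 24) matches t_k.
Telescope: S(n) = s_(n+1) − s_(1) = (-n**3 - n**2 - 8*n - 8)/(2*(n**3 + 9*n**2 + 26*n + 24)) − (-1/6) = n*(-n**2 + 3*n + 1)/(3*(n**3 + 9*n**2 + 26*n + 24)).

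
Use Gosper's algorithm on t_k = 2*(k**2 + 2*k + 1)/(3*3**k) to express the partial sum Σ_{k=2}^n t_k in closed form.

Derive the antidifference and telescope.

S(n) = 3**(-n - 2)*(13*3**n - 3*n**2 - 15*n - 21)

Ratio r(k) = (k**2 + 4*k + 4)/(3*(k**2 + 2*k + 1)).
Take A(k)=1/3, B(k)=1, C(k)=k**2 + 2*k + 1.
Solve (1/3)·f(k+1) − (1)·f(k) = k**2 + 2*k + 1.
From deg A=0, deg B=0, deg C=2: d=2.
Solving with deg f ≤ 2: f(k) = -3*(k**2 + 3*k + 3)/2.
So s_k = (B(k−1)f/C)·t_k = (-3*(k**2 + 3*k + 3)/(2*(k + 1)**2))·t_k = (-k**2 - 3*k - 3)/3**k.
s_(k+1) − s_k = 2*(k**2 + 2*k + 1)/(3*3**k) = t_k.
Telescope: S(n) = s_(n+1) − s_(2) = 3**(-n - 1)*(-n**2 - 5*n - 7) − (-13/9) = 3**(-n - 2)*(13*3**n - 3*n**2 - 15*n - 21).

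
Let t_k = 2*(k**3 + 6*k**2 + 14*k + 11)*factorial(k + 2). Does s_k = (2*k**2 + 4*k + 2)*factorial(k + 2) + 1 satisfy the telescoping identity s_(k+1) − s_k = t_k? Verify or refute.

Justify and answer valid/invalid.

valid; difference matches t_k

s_(k+1) = (4*k + 2*(k + 1)**2 + 6)*factorial(k + 3) + 1
s_(k+1) − s_k = 2*(k**3 + 6*k**2 + 14*k + 11)*factorial(k + 2)
(s_(k+1) − s_k) − t_k = 0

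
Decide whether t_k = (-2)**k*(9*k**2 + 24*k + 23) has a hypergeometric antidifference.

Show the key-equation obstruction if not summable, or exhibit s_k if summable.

Yes. s_k = (-2)**k*(-3*k**2 - 4*k - 3).

Compute t_(k+1)/t_k: get 2*(-9*k**2 - 42*k - 56)/(9*k**2 + 24*k + 23).
Normal form (A,B,C) = (-2, 1, k**2 + 8*k/3 + 23/9).
Solve (-2)·f(k+1) − (1)·f(k) = k**2 + 8*k/3 + 23/9.
d = 2 from the (0,0,2) case.
Coefficient equations give f(k) = -(3*k**2 + 4*k + 3)/9.
R(k) = B(k−1)·f(k)/C(k) = -(3*k**2 + 4*k + 3)/(9*k**2 + 24*k + 23); s_k = R·t_k = (-2)**k*(-3*k**2 - 4*k - 3).
Check: Δs_k = (-2)**k*(9*k**2 + 24*k + 23). ✓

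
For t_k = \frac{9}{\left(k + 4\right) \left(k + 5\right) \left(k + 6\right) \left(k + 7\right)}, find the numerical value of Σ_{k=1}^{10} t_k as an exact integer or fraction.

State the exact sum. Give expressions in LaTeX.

Σ = 129/9520

Compute t_(k+1)/t_k: get (k + 4)/(k + 8).
Normal form (A,B,C) = (k + 4, k + 8, 1).
Need (k + 4)·f(k+1) − (k + 7)·f(k) = 1.
From deg A=1, deg B=1, deg C=0: d=3.
A polynomial solution: f(k) = k*(k**2 + 15*k + 74)/360.
Get s_k = R·t_k = k*(k**2 + 15*k + 74)/(40*(k + 4)*(k + 5)*(k + 6)) with R(k) = B(k−1)f(k)/C(k) = k*(k + 7)*(k**2 + 15*k + 74)/360.
Δs = 9/(k**4 + 22*k**3 + 179*k**2 + 638*k + 840), as required.
Evaluate s at k=11 and k=1: 33/1360 and 3/280; difference 129/9520.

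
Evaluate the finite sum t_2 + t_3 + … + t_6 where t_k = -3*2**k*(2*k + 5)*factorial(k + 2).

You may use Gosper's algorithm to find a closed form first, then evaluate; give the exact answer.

Σ = -139345632

Compute t_(k+1)/t_k: get 2*(k + 3)*(2*k + 7)/(2*k + 5).
So A=2*k + 6 and B=1, with C=k + 5/2.
f must satisfy (2*k + 6)·f(k+1) − (1)·f(k) = k + 5/2.
d = 0 from the (1,0,1) case.
A polynomial solution: f(k) = 1/2.
Certificate R = B(k−1)f/C = 1/(2*k + 5) gives s_k = -3*2**k*factorial(k + 2).
s_(k+1) − s_k = -3*2**k*(2*k + 5)*factorial(k + 2) = t_k.
Telescoping: Σ = s_(7) − s_(2) = -139345920 − (-288) = -139345632.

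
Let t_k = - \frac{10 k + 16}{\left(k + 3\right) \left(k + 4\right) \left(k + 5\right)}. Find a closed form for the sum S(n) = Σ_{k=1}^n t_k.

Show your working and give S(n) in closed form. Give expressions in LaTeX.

S(n) = \frac{n \left(- 33 n - 97\right)}{20 \left(n^{2} + 9 n + 20\right)}

The ratio is (k + 3)*(5*k + 13)/((k + 6)*(5*k + 8)).
So A=k + 3 and B=k + 6, with C=k + 8/5.
Key eq: (k + 3)·f(k+1) = (k + 5)·f(k) + (k + 8/5).
From deg A=1, deg B=1, deg C=1: d=2.
Coefficient equations give f(k) = k*(23*k + 41)/120.
Get s_k = R·t_k = -k*(23*k + 41)/(12*(k + 3)*(k + 4)) with R(k) = B(k−1)f(k)/C(k) = k*(k + 5)*(23*k + 41)/(24*(5*k + 8)).
Δs = 2*(-5*k - 8)/(k**3 + 12*k**2 + 47*k + 60), as required.
s_(n+1) = (-23*n**2 - 87*n - 64)/(12*(n**2 + 9*n + 20)) and s_(1) = -4/15, so S(n) = n*(-33*n - 97)/(20*(n**2 + 9*n + 20)).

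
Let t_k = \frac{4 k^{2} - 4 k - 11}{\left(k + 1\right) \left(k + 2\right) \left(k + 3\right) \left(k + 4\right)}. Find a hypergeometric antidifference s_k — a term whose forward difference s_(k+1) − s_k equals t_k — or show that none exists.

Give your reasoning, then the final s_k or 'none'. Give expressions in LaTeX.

s_k = \frac{k \left(- k^{2} - 30 k - 35\right)}{6 \left(k + 1\right) \left(k + 2\right) \left(k + 3\right)}

t_(k+1)/t_k = (k + 1)*(4*k - 4*(k + 1)**2 + 15)/((k + 5)*(-4*k**2 + 4*k + 11)).
Factor: A=k + 1; B=k + 5; C=k**2 - k - 11/4.
Set up (k + 1)·f(k+1) − (k + 4)·f(k) − (k**2 - k - 11/4) = 0.
deg f ≤ 3 (via 1,1,2).
Coefficient equations give f(k) = -k*(k**2 + 30*k + 35)/24.
Certificate R = B(k−1)f/C = -k*(k + 4)*(k**2 + 30*k + 35)/(6*(4*k**2 - 4*k - 11)) gives s_k = k*(-k**2 - 30*k - 35)/(6*(k + 1)*(k + 2)*(k + 3)).
Verify: (4*k**2 - 4*k - 11)/(k**4 + 10*k**3 + 35*k**2 + 50*k + 24) matches t_k.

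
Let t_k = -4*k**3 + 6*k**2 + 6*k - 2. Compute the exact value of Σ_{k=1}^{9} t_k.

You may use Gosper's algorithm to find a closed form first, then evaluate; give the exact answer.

The ratio is (2*k**3 + 3*k**2 - 3*k - 3)/(2*k**3 - 3*k**2 - 3*k + 1).
So A=1 and B=1, with C=k**3 - 3*k**2/2 - 3*k/2 + 1/2.
Solve (1)·f(k+1) − (1)·f(k) = k**3 - 3*k**2/2 - 3*k/2 + 1/2.
From deg A=0, deg B=0, deg C=3: d=4.
Solve for f: f(k) = k*(k**3 - 4*k**2 + k + 4)/4 (degree 4 ≤ 4).
So s_k = (B(k−1)f/C)·t_k = (k*(k**3 - 4*k**2 + k + 4)/(2*(2*k**3 - 3*k**2 - 3*k + 1)))·t_k = k*(-k**3 + 4*k**2 - k - 4).
Δs = -4*k**3 + 6*k**2 + 6*k - 2, as required.
Evaluate s at k=10 and k=1: -6140 and -2; difference -6138.

Σ = -6138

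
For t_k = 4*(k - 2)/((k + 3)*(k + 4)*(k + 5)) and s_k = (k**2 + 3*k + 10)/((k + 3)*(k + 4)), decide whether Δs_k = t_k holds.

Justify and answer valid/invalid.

Valid: the claim telescopes to t_k.

s_(k+1) = (3*k + (k + 1)**2 + 13)/((k + 4)*(k + 5))
s_(k+1) − s_k = 4*(k - 2)/(k**3 + 12*k**2 + 47*k + 60)
(s_(k+1) − s_k) − t_k = 0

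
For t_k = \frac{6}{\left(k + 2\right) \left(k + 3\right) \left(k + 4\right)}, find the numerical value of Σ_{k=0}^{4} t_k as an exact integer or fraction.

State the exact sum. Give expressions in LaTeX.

Σ = 25/56

r(k) = (k + 2)/(k + 5) after simplifying.
A = k + 2, B = k + 5, C = 1.
Key eq: (k + 2)·f(k+1) = (k + 4)·f(k) + (1).
Bound: deg f ≤ 2.
Solve for f: f(k) = k*(k + 5)/12 (degree 2 ≤ 2).
So s_k = (B(k−1)f/C)·t_k = (k*(k + 4)*(k + 5)/12)·t_k = k*(k + 5)/(2*(k + 2)*(k + 3)).
s_(k+1) − s_k = 6/(k**3 + 9*k**2 + 26*k + 24) = t_k.
Evaluate s at k=5 and k=0: 25/56 and 0; difference 25/56.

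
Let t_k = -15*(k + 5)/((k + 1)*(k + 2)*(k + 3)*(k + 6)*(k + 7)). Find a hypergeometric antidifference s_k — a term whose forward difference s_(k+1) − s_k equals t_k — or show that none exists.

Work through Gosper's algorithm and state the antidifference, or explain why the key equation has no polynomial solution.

s_k = 5*k*(-k**2 - 9*k - 20)/(12*(k**3 + 9*k**2 + 20*k + 12))

The ratio is (k + 1)*(k + 6)**2/((k + 4)*(k + 5)*(k + 8)).
A = k + 1, B = k + 8, C = k**3 + 14*k**2 + 65*k + 100.
Need (k + 1)·f(k+1) − (k + 7)·f(k) = k**3 + 14*k**2 + 65*k + 100.
d = 6 from the (1,1,3) case.
Solving with deg f ≤ 6: f(k) = k*(k + 3)*(k + 4)**2*(k + 5)**2/36.
R(k) = B(k−1)·f(k)/C(k) = k*(k + 3)*(k + 4)*(k + 7)/36; s_k = R·t_k = 5*k*(-k**2 - 9*k - 20)/(12*(k**3 + 9*k**2 + 20*k + 12)).
Δs = 15*(-k - 5)/(k**5 + 19*k**4 + 131*k**3 + 401*k**2 + 540*k + 252), as required.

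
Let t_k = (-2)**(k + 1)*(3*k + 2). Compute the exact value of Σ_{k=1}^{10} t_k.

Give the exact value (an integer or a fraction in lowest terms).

Σ = -45052

Ratio r(k) = 2*(-3*k - 5)/(3*k + 2).
Take A(k)=-2, B(k)=1, C(k)=k + 2/3.
Need (-2)·f(k+1) − (1)·f(k) = k + 2/3.
deg f ≤ 1 (via 0,0,1).
Solving with deg f ≤ 1: f(k) = -k/3.
Certificate R = B(k−1)f/C = -k/(3*k + 2) gives s_k = 2*(-2)**k*k.
s_(k+1) − s_k = (-2)**(k + 1)*(3*k + 2) = t_k.
Evaluate s at k=11 and k=1: -45056 and -4; difference -45052.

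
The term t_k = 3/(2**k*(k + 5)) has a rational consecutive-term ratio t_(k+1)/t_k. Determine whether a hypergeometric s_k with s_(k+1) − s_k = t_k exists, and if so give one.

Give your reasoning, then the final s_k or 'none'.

none — t_k is not Gosper-summable

r(k) = (k + 5)/(2*(k + 6)) after simplifying.
Gosper form: A/B · C(k+1)/C(k) with A=k/2 + 5/2, B=k + 6, C=1.
Key eq: (k/2 + 5/2)·f(k+1) = (k + 5)·f(k) + (1).
deg f ≤ -1 (via 1,1,0).
deg f ≤ -1 is impossible — no certificate.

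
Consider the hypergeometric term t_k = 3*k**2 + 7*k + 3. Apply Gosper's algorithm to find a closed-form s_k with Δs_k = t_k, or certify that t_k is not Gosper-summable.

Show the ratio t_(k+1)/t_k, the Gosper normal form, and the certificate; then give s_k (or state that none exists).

Compute t_(k+1)/t_k: get (3*k**2 + 13*k + 13)/(3*k**2 + 7*k + 3).
Normal form (A,B,C) = (1, 1, k**2 + 7*k/3 + 1).
Set up (1)·f(k+1) − (1)·f(k) − (k**2 + 7*k/3 + 1) = 0.
d = 3 from the (0,0,2) case.
A polynomial solution: f(k) = k**2*(k + 2)/3.
Get s_k = R·t_k = k**2*(k + 2) with R(k) = B(k−1)f(k)/C(k) = k**2*(k + 2)/(3*k**2 + 7*k + 3).
Check: Δs_k = 3*k**2 + 7*k + 3. ✓

s_k = k**2*(k + 2)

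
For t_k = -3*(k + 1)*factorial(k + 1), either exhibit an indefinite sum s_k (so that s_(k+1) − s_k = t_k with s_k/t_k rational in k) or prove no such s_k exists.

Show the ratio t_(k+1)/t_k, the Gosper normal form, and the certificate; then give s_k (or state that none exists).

Ratio r(k) = (k + 2)**2/(k + 1).
Gosper form: A/B · C(k+1)/C(k) with A=k + 2, B=1, C=k + 1.
Need (k + 2)·f(k+1) − (1)·f(k) = k + 1.
Degrees (1,0,1) ⇒ d ≤ 0.
Coefficient equations give f(k) = 1.
R(k) = B(k−1)·f(k)/C(k) = 1/(k + 1); s_k = R·t_k = -3*factorial(k + 1).
Δs = -3*(k + 1)*factorial(k + 1), as required.

s_k = -3*factorial(k + 1)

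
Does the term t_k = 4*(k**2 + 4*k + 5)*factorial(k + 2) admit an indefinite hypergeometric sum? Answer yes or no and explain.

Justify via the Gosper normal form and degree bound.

Step 1: r(k) = (k + 3)*(4*k + (k + 1)**2 + 9)/(k**2 + 4*k + 5).
Factor: A=k + 3; B=1; C=k**2 + 4*k + 5.
Solve (k + 3)·f(k+1) − (1)·f(k) = k**2 + 4*k + 5.
d = 1 from the (1,0,2) case.
A polynomial solution: f(k) = k + 1.
Get s_k = R·t_k = 4*(k + 1)*factorial(k + 2) with R(k) = B(k−1)f(k)/C(k) = (k + 1)/(k**2 + 4*k + 5).
s_(k+1) − s_k = 4*(k**2 + 4*k + 5)*factorial(k + 2) = t_k.

Yes. s_k = 4*(k + 1)*factorial(k + 2).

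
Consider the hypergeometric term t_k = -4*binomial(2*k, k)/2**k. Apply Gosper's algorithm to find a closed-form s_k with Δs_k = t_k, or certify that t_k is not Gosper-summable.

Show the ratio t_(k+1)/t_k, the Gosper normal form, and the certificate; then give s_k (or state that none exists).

Step 1: r(k) = (2*k + 1)/(k + 1).
Take A(k)=2*k + 1, B(k)=k + 1, C(k)=1.
Set up (2*k + 1)·f(k+1) − (k)·f(k) − (1) = 0.
deg f ≤ -1 (via 1,1,0).
Bound -1 < 0, so the key equation has no polynomial solution.

no hypergeometric antidifference exists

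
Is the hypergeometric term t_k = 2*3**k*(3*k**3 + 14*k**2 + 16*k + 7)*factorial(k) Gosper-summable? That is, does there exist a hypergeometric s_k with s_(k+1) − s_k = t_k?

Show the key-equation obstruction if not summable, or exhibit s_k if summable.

t_(k+1)/t_k = 3*(3*k**4 + 26*k**3 + 76*k**2 + 93*k + 40)/(3*k**3 + 14*k**2 + 16*k + 7).
So A=3*k + 3 and B=1, with C=k**3 + 14*k**2/3 + 16*k/3 + 7/3.
Set up (3*k + 3)·f(k+1) − (1)·f(k) − (k**3 + 14*k**2/3 + 16*k/3 + 7/3) = 0.
Bound: deg f ≤ 2.
Coefficient equations give f(k) = (k**2 + 2*k - 1)/3.
Then R = B(k−1)f/C = (k**2 + 2*k - 1)/(3*k**3 + 14*k**2 + 16*k + 7), so s_k = R(k)·t_k = 2*3**k*(k**2 + 2*k - 1)*factorial(k).
Check: Δs_k = 2*3**k*(3*k**3 + 14*k**2 + 16*k + 7)*factorial(k). ✓

Yes. s_k = 2*3**k*(k**2 + 2*k - 1)*factorial(k).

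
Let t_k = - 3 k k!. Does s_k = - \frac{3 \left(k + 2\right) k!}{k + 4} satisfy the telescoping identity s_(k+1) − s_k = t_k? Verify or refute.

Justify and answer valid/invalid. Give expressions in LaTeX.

Invalid: residual \frac{6 \left(k^{2} + 4 k - 1\right) k!}{\left(k + 4\right) \left(k + 5\right)} ≠ 0.

s_(k+1) = -3*(k + 3)*factorial(k + 1)/(k + 5)
s_(k+1) − s_k = -3*(k**3 + 7*k**2 + 12*k + 2)*factorial(k)/((k + 4)*(k + 5))
(s_(k+1) − s_k) − t_k = 6*(k**2 + 4*k - 1)*factorial(k)/((k + 4)*(k + 5))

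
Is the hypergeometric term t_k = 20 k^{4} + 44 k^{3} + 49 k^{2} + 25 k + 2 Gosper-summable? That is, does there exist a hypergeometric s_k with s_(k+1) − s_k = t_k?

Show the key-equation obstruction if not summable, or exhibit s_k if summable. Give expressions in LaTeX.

Yes. s_k = k \left(4 k^{4} + k^{3} + k^{2} - k - 3\right).

Compute t_(k+1)/t_k: get (20*k**4 + 124*k**3 + 301*k**2 + 335*k + 140)/(20*k**4 + 44*k**3 + 49*k**2 + 25*k + 2).
Factor: A=1; B=1; C=k**4 + 11*k**3/5 + 49*k**2/20 + 5*k/4 + 1/10.
Need (1)·f(k+1) − (1)·f(k) = k**4 + 11*k**3/5 + 49*k**2/20 + 5*k/4 + 1/10.
Degrees (0,0,4) ⇒ d ≤ 5.
Match coefficients ⇒ f(k) = k*(4*k**4 + k**3 + k**2 - k - 3)/20.
So s_k = (B(k−1)f/C)·t_k = (k*(4*k**4 + k**3 + k**2 - k - 3)/(20*k**4 + 44*k**3 + 49*k**2 + 25*k + 2))·t_k = k*(4*k**4 + k**3 + k**2 - k - 3).
Check: Δs_k = 20*k**4 + 44*k**3 + 49*k**2 + 25*k + 2. ✓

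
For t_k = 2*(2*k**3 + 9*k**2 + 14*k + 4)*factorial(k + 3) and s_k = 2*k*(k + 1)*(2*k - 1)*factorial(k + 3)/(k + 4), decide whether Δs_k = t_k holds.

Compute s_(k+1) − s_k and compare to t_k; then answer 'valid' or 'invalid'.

s_(k+1) = 2*(k + 1)*(k + 2)*(2*k + 1)*factorial(k + 4)/(k + 5)
s_(k+1) − s_k = 2*(k + 1)*(2*k**4 + 19*k**3 + 65*k**2 + 101*k + 32)*factorial(k + 3)/((k + 4)*(k + 5))
(s_(k+1) − s_k) − t_k = -6*(2*k**4 + 17*k**3 + 48*k**2 + 61*k + 16)*factorial(k + 3)/((k + 4)*(k + 5))

Invalid: residual -6*(2*k**4 + 17*k**3 + 48*k**2 + 61*k + 16)*factorial(k + 3)/((k + 4)*(k + 5)) ≠ 0.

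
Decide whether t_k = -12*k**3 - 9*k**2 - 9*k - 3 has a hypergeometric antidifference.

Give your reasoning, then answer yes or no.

Yes. s_k = 3*k**2*(-k**2 + k - 1).

t_(k+1)/t_k = (4*k**3 + 15*k**2 + 21*k + 11)/(4*k**3 + 3*k**2 + 3*k + 1).
Take A(k)=1, B(k)=1, C(k)=k**3 + 3*k**2/4 + 3*k/4 + 1/4.
Solve (1)·f(k+1) − (1)·f(k) = k**3 + 3*k**2/4 + 3*k/4 + 1/4.
deg f ≤ 4 (via 0,0,3).
Solving with deg f ≤ 4: f(k) = k**2*(k**2 - k + 1)/4.
R(k) = B(k−1)·f(k)/C(k) = k**2*(k**2 - k + 1)/(4*k**3 + 3*k**2 + 3*k + 1); s_k = R·t_k = 3*k**2*(-k**2 + k - 1).
Verify: -12*k**3 - 9*k**2 - 9*k - 3 matches t_k.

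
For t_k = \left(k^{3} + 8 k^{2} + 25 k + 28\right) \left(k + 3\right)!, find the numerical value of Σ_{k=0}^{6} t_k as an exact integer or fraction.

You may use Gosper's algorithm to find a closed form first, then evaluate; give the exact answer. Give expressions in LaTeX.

Step 1: r(k) = (k**4 + 15*k**3 + 88*k**2 + 238*k + 248)/(k**3 + 8*k**2 + 25*k + 28).
Normal form (A,B,C) = (k + 4, 1, k**3 + 8*k**2 + 25*k + 28).
Solve (k + 4)·f(k+1) − (1)·f(k) = k**3 + 8*k**2 + 25*k + 28.
d = 2 from the (1,0,3) case.
Solve for f: f(k) = k**2 + 3*k + 4 (degree 2 ≤ 2).
R(k) = B(k−1)·f(k)/C(k) = (k**2 + 3*k + 4)/(k**3 + 8*k**2 + 25*k + 28); s_k = R·t_k = (k**2 + 3*k + 4)*factorial(k + 3).
s_(k+1) − s_k = (k**3 + 8*k**2 + 25*k + 28)*factorial(k + 3) = t_k.
Sum = s_(7) − s_(0); s_(7) = 268531200, s_(0) = 24 ⇒ 268531176.

Σ = 268531176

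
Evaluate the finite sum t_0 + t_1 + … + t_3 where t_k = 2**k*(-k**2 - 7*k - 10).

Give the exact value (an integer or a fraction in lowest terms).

Σ = -478

The ratio is 2*(k**2 + 9*k + 18)/(k**2 + 7*k + 10).
So A=2 and B=1, with C=k**2 + 7*k + 10.
Key eq: (2)·f(k+1) = (1)·f(k) + (k**2 + 7*k + 10).
Degrees (0,0,2) ⇒ d ≤ 2.
Solve for f: f(k) = (k + 1)*(k + 2) (degree 2 ≤ 2).
R(k) = B(k−1)·f(k)/C(k) = (k + 1)/(k + 5); s_k = R·t_k = 2**k*(-k**2 - 3*k - 2).
Verify: 2**k*(-k**2 - 7*k - 10) matches t_k.
Σ_(k=0)^(3) t_k = s_(4) − s_(0) = -480 − (-2) = -478.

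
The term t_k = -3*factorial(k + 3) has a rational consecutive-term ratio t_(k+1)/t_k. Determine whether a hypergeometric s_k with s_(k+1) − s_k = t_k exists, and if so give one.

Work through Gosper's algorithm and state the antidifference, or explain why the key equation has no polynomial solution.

none — t_k is not Gosper-summable

The ratio is k + 4.
So A=k + 4 and B=1, with C=1.
Set up (k + 4)·f(k+1) − (1)·f(k) − (1) = 0.
Bound: deg f ≤ -1.
d = -1 < 0 ⇒ no nonzero polynomial f; not summable.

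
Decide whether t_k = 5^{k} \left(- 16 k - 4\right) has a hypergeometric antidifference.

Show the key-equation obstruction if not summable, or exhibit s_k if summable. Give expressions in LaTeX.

Yes. s_k = 4 \cdot 5^{k} \left(1 - k\right).

Compute t_(k+1)/t_k: get 5*(4*k + 5)/(4*k + 1).
Take A(k)=5, B(k)=1, C(k)=k + 1/4.
Key eq: (5)·f(k+1) = (1)·f(k) + (k + 1/4).
Bound: deg f ≤ 1.
Solve for f: f(k) = (k - 1)/4 (degree 1 ≤ 1).
So s_k = (B(k−1)f/C)·t_k = ((k - 1)/(4*k + 1))·t_k = 4*5**k*(1 - k).
s_(k+1) − s_k = 5**k*(-16*k - 4) = t_k.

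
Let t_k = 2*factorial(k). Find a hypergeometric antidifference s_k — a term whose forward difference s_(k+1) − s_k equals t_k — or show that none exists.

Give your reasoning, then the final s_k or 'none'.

none (Gosper's algorithm certifies no s_k)

Ratio r(k) = k + 1.
Gosper form: A/B · C(k+1)/C(k) with A=k + 1, B=1, C=1.
Need (k + 1)·f(k+1) − (1)·f(k) = 1.
Bound: deg f ≤ -1.
d = -1 < 0 ⇒ no nonzero polynomial f; not summable.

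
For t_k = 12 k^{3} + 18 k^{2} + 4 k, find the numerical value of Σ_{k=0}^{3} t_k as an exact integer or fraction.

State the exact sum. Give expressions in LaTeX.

Σ = 708

r(k) = (6*k**3 + 27*k**2 + 38*k + 17)/(k*(6*k**2 + 9*k + 2)) after simplifying.
So A=1 and B=1, with C=k**3 + 3*k**2/2 + k/3.
Solve (1)·f(k+1) − (1)·f(k) = k**3 + 3*k**2/2 + k/3.
d = 4 from the (0,0,3) case.
Solving with deg f ≤ 4: f(k) = k*(k - 1)*(3*k**2 + 3*k - 1)/12.
Then R = B(k−1)f/C = (k - 1)*(3*k**2 + 3*k - 1)/(2*(6*k**2 + 9*k + 2)), so s_k = R(k)·t_k = k*(3*k**3 - 4*k + 1).
s_(k+1) − s_k = 2*k*(6*k**2 + 9*k + 2) = t_k.
Sum = s_(4) − s_(0); s_(4) = 708, s_(0) = 0 ⇒ 708.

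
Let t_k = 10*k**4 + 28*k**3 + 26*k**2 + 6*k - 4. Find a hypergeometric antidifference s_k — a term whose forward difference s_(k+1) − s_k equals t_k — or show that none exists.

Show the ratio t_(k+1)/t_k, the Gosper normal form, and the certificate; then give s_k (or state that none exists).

Step 1: r(k) = (5*k**4 + 34*k**3 + 85*k**2 + 91*k + 33)/(5*k**4 + 14*k**3 + 13*k**2 + 3*k - 2).
Gosper form: A/B · C(k+1)/C(k) with A=1, B=1, C=k**4 + 14*k**3/5 + 13*k**2/5 + 3*k/5 - 2/5.
Key eq: (1)·f(k+1) = (1)·f(k) + (k**4 + 14*k**3/5 + 13*k**2/5 + 3*k/5 - 2/5).
deg f ≤ 5 (via 0,0,4).
Coefficient equations give f(k) = k*(2*k**4 + 2*k**3 - 2*k**2 - 3*k - 3)/10.
So s_k = (B(k−1)f/C)·t_k = (k*(2*k**4 + 2*k**3 - 2*k**2 - 3*k - 3)/(2*(5*k**4 + 14*k**3 + 13*k**2 + 3*k - 2)))·t_k = k*(2*k**4 + 2*k**3 - 2*k**2 - 3*k - 3).
Verify: 10*k**4 + 28*k**3 + 26*k**2 + 6*k - 4 matches t_k.

s_k = k*(2*k**4 + 2*k**3 - 2*k**2 - 3*k - 3)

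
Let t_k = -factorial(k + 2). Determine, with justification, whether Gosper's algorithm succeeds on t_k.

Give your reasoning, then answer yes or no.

t_(k+1)/t_k = k + 3.
A = k + 3, B = 1, C = 1.
Need (k + 3)·f(k+1) − (1)·f(k) = 1.
deg f ≤ -1 (via 1,0,0).
deg f ≤ -1 is impossible — no certificate.

No. Not Gosper-summable.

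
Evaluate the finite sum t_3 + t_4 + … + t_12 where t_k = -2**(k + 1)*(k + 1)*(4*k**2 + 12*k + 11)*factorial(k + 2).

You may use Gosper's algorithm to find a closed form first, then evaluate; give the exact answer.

Σ = -6984529411571681280

Step 1: r(k) = 2*(k + 2)*(k + 3)*(12*k + 4*(k + 1)**2 + 23)/((k + 1)*(4*k**2 + 12*k + 11)).
Factor: A=2*k + 6; B=1; C=k**3 + 4*k**2 + 23*k/4 + 11/4.
Need (2*k + 6)·f(k+1) − (1)·f(k) = k**3 + 4*k**2 + 23*k/4 + 11/4.
Degrees (1,0,3) ⇒ d ≤ 2.
Match coefficients ⇒ f(k) = (2*k**2 - k + 1)/4.
So s_k = (B(k−1)f/C)·t_k = ((2*k**2 - k + 1)/((k + 1)*(4*k**2 + 12*k + 11)))·t_k = -2**(k + 1)*(2*k**2 - k + 1)*factorial(k + 2).
Δs = -2**(k + 1)*(k + 1)*(4*k**2 + 12*k + 11)*factorial(k + 2), as required.
Telescoping: Σ = s_(13) − s_(3) = -6984529411571712000 − (-30720) = -6984529411571681280.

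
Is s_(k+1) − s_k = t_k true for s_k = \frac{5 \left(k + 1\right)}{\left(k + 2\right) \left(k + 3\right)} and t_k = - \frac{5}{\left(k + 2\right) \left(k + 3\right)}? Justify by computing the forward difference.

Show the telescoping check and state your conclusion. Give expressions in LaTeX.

s_(k+1) = 5*(k + 2)/((k + 3)*(k + 4))
s_(k+1) − s_k = -5*k/(k**3 + 9*k**2 + 26*k + 24)
(s_(k+1) − s_k) − t_k = 20/(k**3 + 9*k**2 + 26*k + 24)

Invalid: residual \frac{20}{k^{3} + 9 k^{2} + 26 k + 24} ≠ 0.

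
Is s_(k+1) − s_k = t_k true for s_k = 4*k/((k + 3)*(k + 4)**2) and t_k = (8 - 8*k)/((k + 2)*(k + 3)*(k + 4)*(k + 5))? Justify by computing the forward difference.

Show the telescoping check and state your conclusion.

Invalid: residual 8*(3*k**2 + 11*k - 8)/(k**6 + 23*k**5 + 217*k**4 + 1073*k**3 + 2926*k**2 + 4160*k + 2400) ≠ 0.

s_(k+1) = 4*(k + 1)/((k + 4)*(k + 5)**2)
s_(k+1) − s_k = 4*(-k*(k + 5)**2 + (k + 1)*(k + 3)*(k + 4))/((k + 3)*(k + 4)**2*(k + 5)**2)
(s_(k+1) − s_k) − t_k = 8*(3*k**2 + 11*k - 8)/(k**6 + 23*k**5 + 217*k**4 + 1073*k**3 + 2926*k**2 + 4160*k + 2400)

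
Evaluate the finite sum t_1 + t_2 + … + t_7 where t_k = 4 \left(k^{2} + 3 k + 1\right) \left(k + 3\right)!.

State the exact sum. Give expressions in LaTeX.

Σ = 1117670400

The ratio is (k + 4)*(3*k + (k + 1)**2 + 4)/(k**2 + 3*k + 1).
Take A(k)=k + 4, B(k)=1, C(k)=k**2 + 3*k + 1.
Set up (k + 4)·f(k+1) − (1)·f(k) − (k**2 + 3*k + 1) = 0.
d = 1 from the (1,0,2) case.
Solve for f: f(k) = k - 1 (degree 1 ≤ 1).
Certificate R = B(k−1)f/C = (k - 1)/(k**2 + 3*k + 1) gives s_k = 4*(k - 1)*factorial(k + 3).
Δs = 4*(k**2 + 3*k + 1)*factorial(k + 3), as required.
Sum = s_(8) − s_(1); s_(8) = 1117670400, s_(1) = 0 ⇒ 1117670400.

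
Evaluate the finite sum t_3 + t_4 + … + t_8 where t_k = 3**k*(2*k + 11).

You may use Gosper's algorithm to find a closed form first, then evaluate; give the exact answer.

Compute t_(k+1)/t_k: get 3*(2*k + 13)/(2*k + 11).
So A=3 and B=1, with C=k + 11/2.
Key eq: (3)·f(k+1) = (1)·f(k) + (k + 11/2).
Bound: deg f ≤ 1.
A polynomial solution: f(k) = (k + 4)/2.
So s_k = (B(k−1)f/C)·t_k = ((k + 4)/(2*k + 11))·t_k = 3**k*(k + 4).
Check: Δs_k = 3**k*(2*k + 11). ✓
Sum = s_(9) − s_(3); s_(9) = 255879, s_(3) = 189 ⇒ 255690.

Σ = 255690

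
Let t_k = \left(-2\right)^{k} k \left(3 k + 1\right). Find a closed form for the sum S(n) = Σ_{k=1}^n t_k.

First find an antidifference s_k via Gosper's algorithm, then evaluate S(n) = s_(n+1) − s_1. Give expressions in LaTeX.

t_(k+1)/t_k = -2*(k + 1)*(3*k + 4)/(k*(3*k + 1)).
Factor: A=-2; B=1; C=k**2 + k/3.
Solve (-2)·f(k+1) − (1)·f(k) = k**2 + k/3.
d = 2 from the (0,0,2) case.
A polynomial solution: f(k) = -k*(k - 1)/3.
R(k) = B(k−1)·f(k)/C(k) = -(k - 1)/(3*k + 1); s_k = R·t_k = (-2)**k*k*(1 - k).
Δs = (-2)**k*k*(3*k + 1), as required.
s_(n+1) = 2*(-2)**n*n*(n + 1) and s_(1) = 0, so S(n) = 2*(-2)**n*n*(n + 1).

S(n) = 2 \left(-2\right)^{n} n \left(n + 1\right)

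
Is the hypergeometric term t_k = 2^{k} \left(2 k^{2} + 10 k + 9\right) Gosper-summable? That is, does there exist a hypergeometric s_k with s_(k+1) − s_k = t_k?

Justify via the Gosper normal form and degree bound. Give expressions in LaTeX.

Yes. s_k = 2^{k} \left(2 k^{2} + 2 k + 1\right).

Compute t_(k+1)/t_k: get 2*(2*k**2 + 14*k + 21)/(2*k**2 + 10*k + 9).
So A=2 and B=1, with C=k**2 + 5*k + 9/2.
Set up (2)·f(k+1) − (1)·f(k) − (k**2 + 5*k + 9/2) = 0.
Bound: deg f ≤ 2.
Coefficient equations give f(k) = (2*k**2 + 2*k + 1)/2.
So s_k = (B(k−1)f/C)·t_k = ((2*k**2 + 2*k + 1)/(2*k**2 + 10*k + 9))·t_k = 2**k*(2*k**2 + 2*k + 1).
Δs = 2**k*(2*k**2 + 10*k + 9), as required.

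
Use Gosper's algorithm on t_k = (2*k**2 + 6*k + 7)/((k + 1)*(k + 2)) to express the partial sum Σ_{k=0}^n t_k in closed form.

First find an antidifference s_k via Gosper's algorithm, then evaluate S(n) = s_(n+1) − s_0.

S(n) = (2*n**2 + 9*n + 7)/(n + 2)

t_(k+1)/t_k = (k + 1)*(6*k + 2*(k + 1)**2 + 13)/((k + 3)*(2*k**2 + 6*k + 7)).
Factor: A=k + 1; B=k + 3; C=k**2 + 3*k + 7/2.
Solve (k + 1)·f(k+1) − (k + 2)·f(k) = k**2 + 3*k + 7/2.
d = 2 from the (1,1,2) case.
Solving with deg f ≤ 2: f(k) = k*(2*k + 5)/2.
R(k) = B(k−1)·f(k)/C(k) = k*(k + 2)*(2*k + 5)/(2*k**2 + 6*k + 7); s_k = R·t_k = k*(2*k + 5)/(k + 1).
Verify: (2*k**2 + 6*k + 7)/(k**2 + 3*k + 2) matches t_k.
Σ_(k=0)^n t_k = s_(n+1) − s_(0) = ((2*n**2 + 9*n + 7)/(n + 2)) − (0), i.e. (2*n**2 + 9*n + 7)/(n + 2).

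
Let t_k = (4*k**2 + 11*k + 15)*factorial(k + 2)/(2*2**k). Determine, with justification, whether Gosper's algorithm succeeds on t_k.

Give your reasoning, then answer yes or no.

Step 1: r(k) = (k + 3)*(11*k + 4*(k + 1)**2 + 26)/(2*(4*k**2 + 11*k + 15)).
Gosper form: A/B · C(k+1)/C(k) with A=k/2 + 3/2, B=1, C=k**2 + 11*k/4 + 15/4.
Need (k/2 + 3/2)·f(k+1) − (1)·f(k) = k**2 + 11*k/4 + 15/4.
From deg A=1, deg B=0, deg C=2: d=1.
Solve for f: f(k) = (4*k + 3)/2 (degree 1 ≤ 1).
So s_k = (B(k−1)f/C)·t_k = (2*(4*k + 3)/(4*k**2 + 11*k + 15))·t_k = (4*k + 3)*factorial(k + 2)/2**k.
Verify: (4*k**2 + 11*k + 15)*factorial(k + 2)/(2*2**k) matches t_k.

Yes. s_k = (4*k + 3)*factorial(k + 2)/2**k.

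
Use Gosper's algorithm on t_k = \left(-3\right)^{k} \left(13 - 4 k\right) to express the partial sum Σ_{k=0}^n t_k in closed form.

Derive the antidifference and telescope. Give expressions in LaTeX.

Ratio r(k) = 3*(9 - 4*k)/(4*k - 13).
Factor: A=-3; B=1; C=k - 13/4.
f must satisfy (-3)·f(k+1) − (1)·f(k) = k - 13/4.
Bound: deg f ≤ 1.
Coefficient equations give f(k) = -(k - 4)/4.
Get s_k = R·t_k = (-3)**k*(k - 4) with R(k) = B(k−1)f(k)/C(k) = -(k - 4)/(4*k - 13).
Check: Δs_k = (-3)**k*(13 - 4*k). ✓
Σ_(k=0)^n t_k = s_(n+1) − s_(0) = ((-3)**(n + 1)*(n - 3)) − (-4), i.e. (-3)**(n + 1)*n + (-3)**(n + 2) + 4.

S(n) = \left(-3\right)^{n + 1} n + \left(-3\right)^{n + 2} + 4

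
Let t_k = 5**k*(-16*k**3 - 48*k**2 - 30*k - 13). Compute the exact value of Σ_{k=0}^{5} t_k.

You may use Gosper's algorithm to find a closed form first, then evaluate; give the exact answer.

t_(k+1)/t_k = 5*(16*k**3 + 96*k**2 + 174*k + 107)/(16*k**3 + 48*k**2 + 30*k + 13).
Gosper form: A/B · C(k+1)/C(k) with A=5, B=1, C=k**3 + 3*k**2 + 15*k/8 + 13/16.
Need (5)·f(k+1) − (1)·f(k) = k**3 + 3*k**2 + 15*k/8 + 13/16.
Degrees (0,0,3) ⇒ d ≤ 3.
Coefficient equations give f(k) = (4*k**3 - 3*k**2 + 2)/16.
R(k) = B(k−1)·f(k)/C(k) = (4*k**3 - 3*k**2 + 2)/(16*k**3 + 48*k**2 + 30*k + 13); s_k = R·t_k = 5**k*(-4*k**3 + 3*k**2 - 2).
s_(k+1) − s_k = 5**k*(-16*k**3 - 48*k**2 - 30*k - 13) = t_k.
Σ_(k=0)^(5) t_k = s_(6) − s_(0) = -11843750 − (-2) = -11843748.

Σ = -11843748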